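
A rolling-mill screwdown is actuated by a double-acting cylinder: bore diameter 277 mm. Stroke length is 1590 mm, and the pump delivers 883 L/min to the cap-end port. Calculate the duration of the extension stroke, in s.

Cap-side area A_cap = π/4 × (277 mm)² = 60260 mm^2
Swept volume V = A × L; t = V / Q = A·L / Q

t ≈ 6.51 s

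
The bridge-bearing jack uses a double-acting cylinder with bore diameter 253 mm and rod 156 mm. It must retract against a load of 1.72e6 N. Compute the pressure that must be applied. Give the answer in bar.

P ≈ 552 bar

Rod-side annular area A_ann = π/4 × (253² − 156²) = 31160 mm^2
Retraction: pressure acts on the annular area.
P = F / A = 1.72e6 N / A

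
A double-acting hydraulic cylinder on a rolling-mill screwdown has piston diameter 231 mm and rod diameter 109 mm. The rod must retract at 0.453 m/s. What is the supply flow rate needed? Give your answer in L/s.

Rod-side annular area A_ann = π/4 × (231² − 109²) = 32580 mm^2
Q = A × v

Q ≈ 14.8 L/s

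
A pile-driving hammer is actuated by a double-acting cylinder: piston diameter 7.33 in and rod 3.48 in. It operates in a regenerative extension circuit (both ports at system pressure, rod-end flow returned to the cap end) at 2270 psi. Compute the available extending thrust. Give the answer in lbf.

With equal pressure on both faces, forces on the annular region cancel; the net push is pressure × rod cross-section.
Rod cross-section A_rod = π/4 × (3.48 in)² = 9.511 in^2
F = P × A_rod

F ≈ 21600 lbf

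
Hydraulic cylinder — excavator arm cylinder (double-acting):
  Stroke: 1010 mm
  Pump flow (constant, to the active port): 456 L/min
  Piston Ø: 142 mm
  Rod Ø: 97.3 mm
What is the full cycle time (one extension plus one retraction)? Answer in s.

t ≈ 3.22 s

Cap-side area A_cap = π/4 × (142 mm)² = 15840 mm^2
Rod-side annular area A_ann = π/4 × (142² − 97.3²) = 8401 mm^2
t_ext = A_cap·L/Q = 2.105 s
t_ret = A_ann·L/Q = 1.116 s
t_cycle = t_ext + t_ret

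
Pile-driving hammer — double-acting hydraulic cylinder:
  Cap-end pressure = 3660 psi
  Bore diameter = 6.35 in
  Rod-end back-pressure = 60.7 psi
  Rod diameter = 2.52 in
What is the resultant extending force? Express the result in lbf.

Cap-side area A_cap = π/4 × (6.35 in)² = 31.67 in^2
Rod-side annular area A_ann = π/4 × (6.35² − 2.52²) = 26.68 in^2
Net thrust = P_cap·A_cap − P_rod·A_ann = 1.159e5 lbf − 1620 lbf

F ≈ 1.14e5 lbf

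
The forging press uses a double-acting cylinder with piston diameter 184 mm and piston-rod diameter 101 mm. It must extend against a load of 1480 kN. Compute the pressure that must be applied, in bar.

P ≈ 557 bar

Cap-side area A_cap = π/4 × (184 mm)² = 26590 mm^2
P = F / A = 1480 kN / A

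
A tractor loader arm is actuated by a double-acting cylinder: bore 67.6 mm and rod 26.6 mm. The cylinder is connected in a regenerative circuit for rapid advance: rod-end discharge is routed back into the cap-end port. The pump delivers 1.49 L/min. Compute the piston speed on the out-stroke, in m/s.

In regeneration the rod-end outflow joins the pump flow into the cap end, so the net volume the pump must supply per unit advance equals the rod cross-section area.
Rod cross-section A_rod = π/4 × (26.6 mm)² = 555.7 mm^2
v = Q_pump / A_rod

v ≈ 0.0447 m/s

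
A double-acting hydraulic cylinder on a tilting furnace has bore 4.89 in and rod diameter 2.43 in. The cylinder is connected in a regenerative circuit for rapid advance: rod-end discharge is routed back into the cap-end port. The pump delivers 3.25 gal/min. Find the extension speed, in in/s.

In regeneration the rod-end outflow joins the pump flow into the cap end, so the net volume the pump must supply per unit advance equals the rod cross-section area.
Rod cross-section A_rod = π/4 × (2.43 in)² = 4.638 in^2
v = Q_pump / A_rod

v ≈ 2.70 in/s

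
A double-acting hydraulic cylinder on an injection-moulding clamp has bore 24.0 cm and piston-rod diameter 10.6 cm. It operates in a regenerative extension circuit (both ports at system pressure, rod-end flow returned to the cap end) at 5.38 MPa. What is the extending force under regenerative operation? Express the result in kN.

With equal pressure on both faces, forces on the annular region cancel; the net push is pressure × rod cross-section.
Rod cross-section A_rod = π/4 × (10.6 cm)² = 88.25 cm^2
F = P × A_rod

F ≈ 47.5 kN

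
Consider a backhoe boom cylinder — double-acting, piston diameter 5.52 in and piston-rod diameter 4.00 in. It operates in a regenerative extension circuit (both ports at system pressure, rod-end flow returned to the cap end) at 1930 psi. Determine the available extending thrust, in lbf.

With equal pressure on both faces, forces on the annular region cancel; the net push is pressure × rod cross-section.
Rod cross-section A_rod = π/4 × (4.00 in)² = 12.57 in^2
F = P × A_rod

F ≈ 24300 lbf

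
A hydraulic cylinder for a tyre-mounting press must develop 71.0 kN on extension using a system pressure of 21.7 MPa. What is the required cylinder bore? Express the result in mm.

Extension force acts on the full piston face: F = P × (π/4)D².
D = √(4F / (πP)) = √(4 × 71.0 kN / (π × 21.7 MPa))

D ≈ 64.5 mm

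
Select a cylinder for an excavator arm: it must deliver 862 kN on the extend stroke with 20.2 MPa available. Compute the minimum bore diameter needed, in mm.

Extension force acts on the full piston face: F = P × (π/4)D².
D = √(4F / (πP)) = √(4 × 862 kN / (π × 20.2 MPa))

D ≈ 233 mm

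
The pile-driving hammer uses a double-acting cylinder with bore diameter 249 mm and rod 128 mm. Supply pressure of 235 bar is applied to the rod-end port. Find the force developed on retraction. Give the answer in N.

F ≈ 8.42e5 N

Rod-side annular area A_ann = π/4 × (249² − 128²) = 35830 mm^2
On retraction the pressure acts on the annular area (bore minus rod).
F = P × A_ann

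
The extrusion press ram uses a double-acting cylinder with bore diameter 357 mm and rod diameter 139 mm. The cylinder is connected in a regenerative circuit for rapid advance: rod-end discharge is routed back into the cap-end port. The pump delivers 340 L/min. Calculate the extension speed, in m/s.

In regeneration the rod-end outflow joins the pump flow into the cap end, so the net volume the pump must supply per unit advance equals the rod cross-section area.
Rod cross-section A_rod = π/4 × (139 mm)² = 15170 mm^2
v = Q_pump / A_rod

v ≈ 0.373 m/s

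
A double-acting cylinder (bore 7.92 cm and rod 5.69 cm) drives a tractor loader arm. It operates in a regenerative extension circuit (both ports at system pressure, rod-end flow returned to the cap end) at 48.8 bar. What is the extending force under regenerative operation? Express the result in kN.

F ≈ 12.4 kN

With equal pressure on both faces, forces on the annular region cancel; the net push is pressure × rod cross-section.
Rod cross-section A_rod = π/4 × (5.69 cm)² = 25.43 cm^2
F = P × A_rod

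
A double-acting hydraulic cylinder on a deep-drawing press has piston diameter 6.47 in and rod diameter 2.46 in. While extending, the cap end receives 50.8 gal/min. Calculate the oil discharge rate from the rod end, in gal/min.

Q_out ≈ 43.5 gal/min

Cap-side area A_cap = π/4 × (6.47 in)² = 32.88 in^2
Rod-side annular area A_ann = π/4 × (6.47² − 2.46²) = 28.12 in^2
Piston speed v = Q_in/A_cap; rod-end outflow Q_out = v × A_ann = Q_in × A_ann/A_cap.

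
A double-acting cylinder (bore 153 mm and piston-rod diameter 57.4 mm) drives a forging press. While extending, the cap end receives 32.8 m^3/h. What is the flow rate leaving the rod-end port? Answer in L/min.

Cap-side area A_cap = π/4 × (153 mm)² = 18390 mm^2
Rod-side annular area A_ann = π/4 × (153² − 57.4²) = 15800 mm^2
Piston speed v = Q_in/A_cap; rod-end outflow Q_out = v × A_ann = Q_in × A_ann/A_cap.

Q_out ≈ 470 L/min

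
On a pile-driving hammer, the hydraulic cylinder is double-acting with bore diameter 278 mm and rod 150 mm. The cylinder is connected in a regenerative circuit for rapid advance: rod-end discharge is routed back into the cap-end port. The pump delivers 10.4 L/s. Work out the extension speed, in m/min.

v ≈ 35.3 m/min

In regeneration the rod-end outflow joins the pump flow into the cap end, so the net volume the pump must supply per unit advance equals the rod cross-section area.
Rod cross-section A_rod = π/4 × (150 mm)² = 17670 mm^2
v = Q_pump / A_rod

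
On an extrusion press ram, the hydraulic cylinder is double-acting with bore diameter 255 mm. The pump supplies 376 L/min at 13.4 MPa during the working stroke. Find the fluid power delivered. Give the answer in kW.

W ≈ 84.0 kW

Hydraulic power = P × Q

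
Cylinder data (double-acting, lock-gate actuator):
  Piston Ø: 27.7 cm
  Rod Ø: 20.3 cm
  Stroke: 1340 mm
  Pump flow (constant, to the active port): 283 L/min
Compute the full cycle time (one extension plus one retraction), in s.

t ≈ 25.0 s

Cap-side area A_cap = π/4 × (27.7 cm)² = 602.6 cm^2
Rod-side annular area A_ann = π/4 × (27.7² − 20.3²) = 279.0 cm^2
t_ext = A_cap·L/Q = 17.12 s
t_ret = A_ann·L/Q = 7.926 s
t_cycle = t_ext + t_ret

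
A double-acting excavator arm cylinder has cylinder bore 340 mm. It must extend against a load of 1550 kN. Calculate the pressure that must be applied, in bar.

P ≈ 171 bar

Cap-side area A_cap = π/4 × (340 mm)² = 90790 mm^2
P = F / A = 1550 kN / A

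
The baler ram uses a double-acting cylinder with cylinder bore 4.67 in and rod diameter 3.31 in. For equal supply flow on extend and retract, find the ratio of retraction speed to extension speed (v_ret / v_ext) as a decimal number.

v_ret/v_ext ≈ 2.01

Cap-side area A_cap = π/4 × (4.67 in)² = 17.13 in^2
Rod-side annular area A_ann = π/4 × (4.67² − 3.31²) = 8.524 in^2
For equal Q, v ∝ 1/A, so v_ret/v_ext = A_cap/A_ann.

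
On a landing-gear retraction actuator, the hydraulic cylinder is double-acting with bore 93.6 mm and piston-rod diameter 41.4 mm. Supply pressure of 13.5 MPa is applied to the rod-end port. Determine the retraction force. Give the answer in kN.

Rod-side annular area A_ann = π/4 × (93.6² − 41.4²) = 5535 mm^2
On retraction the pressure acts on the annular area (bore minus rod).
F = P × A_ann

F ≈ 74.7 kN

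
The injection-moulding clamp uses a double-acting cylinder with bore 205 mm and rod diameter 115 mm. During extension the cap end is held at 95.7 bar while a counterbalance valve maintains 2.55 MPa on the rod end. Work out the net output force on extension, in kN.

Cap-side area A_cap = π/4 × (205 mm)² = 33010 mm^2
Rod-side annular area A_ann = π/4 × (205² − 115²) = 22620 mm^2
Net thrust = P_cap·A_cap − P_rod·A_ann = 315.9 kN − 57.68 kN

F ≈ 258 kN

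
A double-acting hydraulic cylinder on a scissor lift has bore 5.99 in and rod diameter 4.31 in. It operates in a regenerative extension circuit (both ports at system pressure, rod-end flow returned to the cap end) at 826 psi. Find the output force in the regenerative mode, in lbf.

With equal pressure on both faces, forces on the annular region cancel; the net push is pressure × rod cross-section.
Rod cross-section A_rod = π/4 × (4.31 in)² = 14.59 in^2
F = P × A_rod

F ≈ 12100 lbf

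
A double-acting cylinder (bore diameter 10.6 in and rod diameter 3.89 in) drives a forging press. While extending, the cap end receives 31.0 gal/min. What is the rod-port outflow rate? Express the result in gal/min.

Cap-side area A_cap = π/4 × (10.6 in)² = 88.25 in^2
Rod-side annular area A_ann = π/4 × (10.6² − 3.89²) = 76.36 in^2
Piston speed v = Q_in/A_cap; rod-end outflow Q_out = v × A_ann = Q_in × A_ann/A_cap.

Q_out ≈ 26.8 gal/min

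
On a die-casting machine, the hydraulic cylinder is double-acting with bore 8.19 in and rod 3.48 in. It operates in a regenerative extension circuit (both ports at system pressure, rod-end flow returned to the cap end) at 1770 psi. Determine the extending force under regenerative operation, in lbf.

With equal pressure on both faces, forces on the annular region cancel; the net push is pressure × rod cross-section.
Rod cross-section A_rod = π/4 × (3.48 in)² = 9.511 in^2
F = P × A_rod

F ≈ 16800 lbf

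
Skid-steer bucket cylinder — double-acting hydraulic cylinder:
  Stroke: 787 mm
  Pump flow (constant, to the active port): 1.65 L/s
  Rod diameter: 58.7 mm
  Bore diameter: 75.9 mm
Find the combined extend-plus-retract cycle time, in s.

Cap-side area A_cap = π/4 × (75.9 mm)² = 4525 mm^2
Rod-side annular area A_ann = π/4 × (75.9² − 58.7²) = 1818 mm^2
t_ext = A_cap·L/Q = 2.158 s
t_ret = A_ann·L/Q = 0.8673 s
t_cycle = t_ext + t_ret

t ≈ 3.03 s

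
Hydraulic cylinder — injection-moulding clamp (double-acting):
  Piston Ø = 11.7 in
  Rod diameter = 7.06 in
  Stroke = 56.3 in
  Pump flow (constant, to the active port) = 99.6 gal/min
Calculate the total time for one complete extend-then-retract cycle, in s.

t ≈ 25.8 s

Cap-side area A_cap = π/4 × (11.7 in)² = 107.5 in^2
Rod-side annular area A_ann = π/4 × (11.7² − 7.06²) = 68.37 in^2
t_ext = A_cap·L/Q = 15.79 s
t_ret = A_ann·L/Q = 10.04 s
t_cycle = t_ext + t_ret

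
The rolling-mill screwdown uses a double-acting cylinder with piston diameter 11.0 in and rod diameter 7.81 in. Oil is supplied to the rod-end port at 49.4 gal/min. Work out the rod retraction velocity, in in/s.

v ≈ 4.04 in/s

Rod-side annular area A_ann = π/4 × (11.0² − 7.81²) = 47.13 in^2
Flow into the rod-end port fills the annular volume.
v = Q / A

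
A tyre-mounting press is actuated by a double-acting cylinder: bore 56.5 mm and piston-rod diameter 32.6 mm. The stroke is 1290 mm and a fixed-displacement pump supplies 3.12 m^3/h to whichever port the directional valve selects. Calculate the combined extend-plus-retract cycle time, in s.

t ≈ 6.22 s

Cap-side area A_cap = π/4 × (56.5 mm)² = 2507 mm^2
Rod-side annular area A_ann = π/4 × (56.5² − 32.6²) = 1672 mm^2
t_ext = A_cap·L/Q = 3.732 s
t_ret = A_ann·L/Q = 2.489 s
t_cycle = t_ext + t_ret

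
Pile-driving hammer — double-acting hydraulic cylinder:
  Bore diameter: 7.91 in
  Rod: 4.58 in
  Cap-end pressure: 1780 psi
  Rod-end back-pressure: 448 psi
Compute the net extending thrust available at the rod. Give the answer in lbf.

Cap-side area A_cap = π/4 × (7.91 in)² = 49.14 in^2
Rod-side annular area A_ann = π/4 × (7.91² − 4.58²) = 32.67 in^2
Net thrust = P_cap·A_cap − P_rod·A_ann = 87470 lbf − 14630 lbf

F ≈ 72800 lbf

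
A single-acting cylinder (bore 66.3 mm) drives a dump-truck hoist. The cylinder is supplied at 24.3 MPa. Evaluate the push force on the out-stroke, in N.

F ≈ 83900 N

Cap-side area A_cap = π/4 × (66.3 mm)² = 3452 mm^2
F = P × A_cap = 24.3 MPa × A_cap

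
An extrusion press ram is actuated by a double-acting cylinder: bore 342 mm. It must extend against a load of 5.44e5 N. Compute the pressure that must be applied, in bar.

Cap-side area A_cap = π/4 × (342 mm)² = 91860 mm^2
P = F / A = 5.44e5 N / A

P ≈ 59.2 bar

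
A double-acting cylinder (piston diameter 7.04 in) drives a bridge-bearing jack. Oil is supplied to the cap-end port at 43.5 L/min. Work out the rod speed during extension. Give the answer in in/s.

Cap-side area A_cap = π/4 × (7.04 in)² = 38.93 in^2
v = Q / A

v ≈ 1.14 in/s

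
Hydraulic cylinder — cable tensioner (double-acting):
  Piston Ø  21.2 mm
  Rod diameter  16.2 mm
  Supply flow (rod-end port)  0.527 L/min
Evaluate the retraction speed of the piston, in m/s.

v ≈ 0.0598 m/s

Rod-side annular area A_ann = π/4 × (21.2² − 16.2²) = 146.9 mm^2
Flow into the rod-end port fills the annular volume.
v = Q / A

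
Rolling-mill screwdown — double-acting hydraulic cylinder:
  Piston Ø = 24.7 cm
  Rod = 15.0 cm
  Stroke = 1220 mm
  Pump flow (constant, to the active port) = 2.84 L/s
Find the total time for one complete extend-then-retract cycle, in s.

t ≈ 33.6 s

Cap-side area A_cap = π/4 × (24.7 cm)² = 479.2 cm^2
Rod-side annular area A_ann = π/4 × (24.7² − 15.0²) = 302.4 cm^2
t_ext = A_cap·L/Q = 20.58 s
t_ret = A_ann·L/Q = 12.99 s
t_cycle = t_ext + t_ret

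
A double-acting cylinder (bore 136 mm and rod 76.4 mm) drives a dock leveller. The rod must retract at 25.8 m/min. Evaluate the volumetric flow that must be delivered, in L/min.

Q ≈ 257 L/min

Rod-side annular area A_ann = π/4 × (136² − 76.4²) = 9942 mm^2
Q = A × v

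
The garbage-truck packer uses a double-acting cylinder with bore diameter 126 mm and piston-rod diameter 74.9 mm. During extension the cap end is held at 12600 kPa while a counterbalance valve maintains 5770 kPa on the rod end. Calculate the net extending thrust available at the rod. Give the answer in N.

Cap-side area A_cap = π/4 × (126 mm)² = 12470 mm^2
Rod-side annular area A_ann = π/4 × (126² − 74.9²) = 8063 mm^2
Net thrust = P_cap·A_cap − P_rod·A_ann = 1.571e5 N − 46520 N

F ≈ 1.11e5 N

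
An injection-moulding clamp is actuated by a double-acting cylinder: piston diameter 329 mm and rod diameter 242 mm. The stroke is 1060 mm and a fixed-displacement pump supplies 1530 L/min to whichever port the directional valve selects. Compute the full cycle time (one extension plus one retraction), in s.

t ≈ 5.16 s

Cap-side area A_cap = π/4 × (329 mm)² = 85010 mm^2
Rod-side annular area A_ann = π/4 × (329² − 242²) = 39020 mm^2
t_ext = A_cap·L/Q = 3.534 s
t_ret = A_ann·L/Q = 1.622 s
t_cycle = t_ext + t_ret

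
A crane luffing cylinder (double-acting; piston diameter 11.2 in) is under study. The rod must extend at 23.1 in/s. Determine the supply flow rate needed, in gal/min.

Cap-side area A_cap = π/4 × (11.2 in)² = 98.52 in^2
Q = A × v

Q ≈ 591 gal/min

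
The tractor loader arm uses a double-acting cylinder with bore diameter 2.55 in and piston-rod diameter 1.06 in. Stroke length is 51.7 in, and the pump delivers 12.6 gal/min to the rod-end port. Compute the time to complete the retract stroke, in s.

t ≈ 4.50 s

Rod-side annular area A_ann = π/4 × (2.55² − 1.06²) = 4.225 in^2
Swept volume V = A × L; t = V / Q = A·L / Q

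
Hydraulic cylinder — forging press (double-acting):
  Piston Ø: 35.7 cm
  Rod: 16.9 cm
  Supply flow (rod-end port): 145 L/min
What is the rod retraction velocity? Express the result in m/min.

Rod-side annular area A_ann = π/4 × (35.7² − 16.9²) = 776.7 cm^2
Flow into the rod-end port fills the annular volume.
v = Q / A

v ≈ 1.87 m/min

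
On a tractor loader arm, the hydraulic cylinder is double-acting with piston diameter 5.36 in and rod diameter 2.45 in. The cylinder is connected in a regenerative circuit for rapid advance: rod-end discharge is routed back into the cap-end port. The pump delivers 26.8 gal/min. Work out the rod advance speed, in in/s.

In regeneration the rod-end outflow joins the pump flow into the cap end, so the net volume the pump must supply per unit advance equals the rod cross-section area.
Rod cross-section A_rod = π/4 × (2.45 in)² = 4.714 in^2
v = Q_pump / A_rod

v ≈ 21.9 in/s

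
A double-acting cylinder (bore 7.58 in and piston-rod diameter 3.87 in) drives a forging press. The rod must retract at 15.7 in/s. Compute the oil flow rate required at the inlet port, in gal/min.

Rod-side annular area A_ann = π/4 × (7.58² − 3.87²) = 33.36 in^2
Q = A × v

Q ≈ 136 gal/min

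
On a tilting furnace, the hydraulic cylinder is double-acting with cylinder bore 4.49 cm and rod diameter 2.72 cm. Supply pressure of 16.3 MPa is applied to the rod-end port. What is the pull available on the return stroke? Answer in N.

F ≈ 16300 N

Rod-side annular area A_ann = π/4 × (4.49² − 2.72²) = 10.02 cm^2
On retraction the pressure acts on the annular area (bore minus rod).
F = P × A_ann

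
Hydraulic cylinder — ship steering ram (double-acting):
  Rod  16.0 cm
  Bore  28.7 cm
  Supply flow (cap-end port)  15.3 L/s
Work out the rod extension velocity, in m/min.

Cap-side area A_cap = π/4 × (28.7 cm)² = 646.9 cm^2
v = Q / A

v ≈ 14.2 m/min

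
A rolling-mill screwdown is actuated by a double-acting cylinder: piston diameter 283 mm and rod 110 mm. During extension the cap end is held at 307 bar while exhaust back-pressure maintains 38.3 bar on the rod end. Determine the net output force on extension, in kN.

Cap-side area A_cap = π/4 × (283 mm)² = 62900 mm^2
Rod-side annular area A_ann = π/4 × (283² − 110²) = 53400 mm^2
Net thrust = P_cap·A_cap − P_rod·A_ann = 1931 kN − 204.5 kN

F ≈ 1730 kN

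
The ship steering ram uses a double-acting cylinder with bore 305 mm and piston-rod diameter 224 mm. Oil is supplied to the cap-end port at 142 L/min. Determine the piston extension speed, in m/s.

Cap-side area A_cap = π/4 × (305 mm)² = 73060 mm^2
v = Q / A

v ≈ 0.0324 m/s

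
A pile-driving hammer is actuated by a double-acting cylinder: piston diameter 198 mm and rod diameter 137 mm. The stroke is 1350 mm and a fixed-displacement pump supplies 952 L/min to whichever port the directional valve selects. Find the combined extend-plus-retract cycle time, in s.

t ≈ 3.99 s

Cap-side area A_cap = π/4 × (198 mm)² = 30790 mm^2
Rod-side annular area A_ann = π/4 × (198² − 137²) = 16050 mm^2
t_ext = A_cap·L/Q = 2.620 s
t_ret = A_ann·L/Q = 1.366 s
t_cycle = t_ext + t_ret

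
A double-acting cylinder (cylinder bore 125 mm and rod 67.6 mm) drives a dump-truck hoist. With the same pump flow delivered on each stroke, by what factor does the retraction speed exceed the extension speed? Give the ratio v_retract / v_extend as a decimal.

Cap-side area A_cap = π/4 × (125 mm)² = 12270 mm^2
Rod-side annular area A_ann = π/4 × (125² − 67.6²) = 8683 mm^2
For equal Q, v ∝ 1/A, so v_ret/v_ext = A_cap/A_ann.

v_ret/v_ext ≈ 1.41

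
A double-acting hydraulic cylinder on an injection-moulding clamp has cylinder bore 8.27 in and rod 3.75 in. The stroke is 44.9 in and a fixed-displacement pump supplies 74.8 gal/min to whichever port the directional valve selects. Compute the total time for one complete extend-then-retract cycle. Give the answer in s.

t ≈ 15.0 s

Cap-side area A_cap = π/4 × (8.27 in)² = 53.72 in^2
Rod-side annular area A_ann = π/4 × (8.27² − 3.75²) = 42.67 in^2
t_ext = A_cap·L/Q = 8.375 s
t_ret = A_ann·L/Q = 6.653 s
t_cycle = t_ext + t_ret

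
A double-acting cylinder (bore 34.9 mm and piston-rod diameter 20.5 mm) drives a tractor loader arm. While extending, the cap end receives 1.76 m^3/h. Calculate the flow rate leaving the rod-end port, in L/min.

Cap-side area A_cap = π/4 × (34.9 mm)² = 956.6 mm^2
Rod-side annular area A_ann = π/4 × (34.9² − 20.5²) = 626.6 mm^2
Piston speed v = Q_in/A_cap; rod-end outflow Q_out = v × A_ann = Q_in × A_ann/A_cap.

Q_out ≈ 19.2 L/min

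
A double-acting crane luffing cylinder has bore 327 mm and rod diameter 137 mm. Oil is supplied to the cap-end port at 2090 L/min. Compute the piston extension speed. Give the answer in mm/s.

Cap-side area A_cap = π/4 × (327 mm)² = 83980 mm^2
v = Q / A

v ≈ 415 mm/s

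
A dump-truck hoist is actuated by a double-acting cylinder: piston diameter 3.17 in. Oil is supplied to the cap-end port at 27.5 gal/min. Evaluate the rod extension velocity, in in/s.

Cap-side area A_cap = π/4 × (3.17 in)² = 7.892 in^2
v = Q / A

v ≈ 13.4 in/s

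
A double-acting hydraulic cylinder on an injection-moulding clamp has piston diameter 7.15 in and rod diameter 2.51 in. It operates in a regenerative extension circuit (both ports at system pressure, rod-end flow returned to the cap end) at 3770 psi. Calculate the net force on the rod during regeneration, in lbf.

With equal pressure on both faces, forces on the annular region cancel; the net push is pressure × rod cross-section.
Rod cross-section A_rod = π/4 × (2.51 in)² = 4.948 in^2
F = P × A_rod

F ≈ 18700 lbf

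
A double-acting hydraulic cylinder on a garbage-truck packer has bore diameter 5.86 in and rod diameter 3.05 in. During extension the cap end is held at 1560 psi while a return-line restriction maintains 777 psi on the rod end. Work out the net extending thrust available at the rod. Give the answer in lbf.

F ≈ 26800 lbf

Cap-side area A_cap = π/4 × (5.86 in)² = 26.97 in^2
Rod-side annular area A_ann = π/4 × (5.86² − 3.05²) = 19.66 in^2
Net thrust = P_cap·A_cap − P_rod·A_ann = 42070 lbf − 15280 lbf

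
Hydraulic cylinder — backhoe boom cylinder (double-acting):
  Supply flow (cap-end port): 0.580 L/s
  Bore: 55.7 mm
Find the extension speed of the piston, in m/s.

v ≈ 0.238 m/s

Cap-side area A_cap = π/4 × (55.7 mm)² = 2437 mm^2
v = Q / A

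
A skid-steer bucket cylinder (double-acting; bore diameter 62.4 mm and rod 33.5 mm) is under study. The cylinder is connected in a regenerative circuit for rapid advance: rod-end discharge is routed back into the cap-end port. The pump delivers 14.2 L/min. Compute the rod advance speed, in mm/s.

v ≈ 269 mm/s

In regeneration the rod-end outflow joins the pump flow into the cap end, so the net volume the pump must supply per unit advance equals the rod cross-section area.
Rod cross-section A_rod = π/4 × (33.5 mm)² = 881.4 mm^2
v = Q_pump / A_rod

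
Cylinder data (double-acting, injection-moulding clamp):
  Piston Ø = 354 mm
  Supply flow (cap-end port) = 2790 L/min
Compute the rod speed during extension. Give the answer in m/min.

Cap-side area A_cap = π/4 × (354 mm)² = 98420 mm^2
v = Q / A

v ≈ 28.3 m/min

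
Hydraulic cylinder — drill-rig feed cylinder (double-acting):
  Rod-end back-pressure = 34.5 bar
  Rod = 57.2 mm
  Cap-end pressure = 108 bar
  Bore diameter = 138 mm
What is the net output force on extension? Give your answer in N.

F ≈ 1.19e5 N

Cap-side area A_cap = π/4 × (138 mm)² = 14960 mm^2
Rod-side annular area A_ann = π/4 × (138² − 57.2²) = 12390 mm^2
Net thrust = P_cap·A_cap − P_rod·A_ann = 1.615e5 N − 42740 N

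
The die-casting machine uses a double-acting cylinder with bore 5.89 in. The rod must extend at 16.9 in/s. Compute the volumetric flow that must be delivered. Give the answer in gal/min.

Q ≈ 120 gal/min

Cap-side area A_cap = π/4 × (5.89 in)² = 27.25 in^2
Q = A × v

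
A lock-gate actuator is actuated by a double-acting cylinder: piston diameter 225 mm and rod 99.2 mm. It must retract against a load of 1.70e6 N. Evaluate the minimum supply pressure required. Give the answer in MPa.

Rod-side annular area A_ann = π/4 × (225² − 99.2²) = 32030 mm^2
Retraction: pressure acts on the annular area.
P = F / A = 1.70e6 N / A

P ≈ 53.1 MPa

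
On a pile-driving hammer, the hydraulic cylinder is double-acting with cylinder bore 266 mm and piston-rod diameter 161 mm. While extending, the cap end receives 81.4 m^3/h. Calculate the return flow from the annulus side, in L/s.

Q_out ≈ 14.3 L/s

Cap-side area A_cap = π/4 × (266 mm)² = 55570 mm^2
Rod-side annular area A_ann = π/4 × (266² − 161²) = 35210 mm^2
Piston speed v = Q_in/A_cap; rod-end outflow Q_out = v × A_ann = Q_in × A_ann/A_cap.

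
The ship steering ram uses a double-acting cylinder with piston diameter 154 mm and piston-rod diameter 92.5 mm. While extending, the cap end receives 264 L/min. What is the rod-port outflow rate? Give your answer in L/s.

Cap-side area A_cap = π/4 × (154 mm)² = 18630 mm^2
Rod-side annular area A_ann = π/4 × (154² − 92.5²) = 11910 mm^2
Piston speed v = Q_in/A_cap; rod-end outflow Q_out = v × A_ann = Q_in × A_ann/A_cap.

Q_out ≈ 2.81 L/s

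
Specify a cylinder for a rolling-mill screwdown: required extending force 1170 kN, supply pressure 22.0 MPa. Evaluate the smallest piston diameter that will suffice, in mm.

D ≈ 260 mm

Extension force acts on the full piston face: F = P × (π/4)D².
D = √(4F / (πP)) = √(4 × 1170 kN / (π × 22.0 MPa))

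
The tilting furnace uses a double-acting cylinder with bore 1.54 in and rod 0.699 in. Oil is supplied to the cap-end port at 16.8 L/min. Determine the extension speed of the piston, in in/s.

v ≈ 9.17 in/s

Cap-side area A_cap = π/4 × (1.54 in)² = 1.863 in^2
v = Q / A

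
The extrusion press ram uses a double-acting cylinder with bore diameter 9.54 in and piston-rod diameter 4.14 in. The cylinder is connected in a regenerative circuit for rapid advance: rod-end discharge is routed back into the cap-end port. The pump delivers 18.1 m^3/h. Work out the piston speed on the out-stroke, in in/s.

v ≈ 22.8 in/s

In regeneration the rod-end outflow joins the pump flow into the cap end, so the net volume the pump must supply per unit advance equals the rod cross-section area.
Rod cross-section A_rod = π/4 × (4.14 in)² = 13.46 in^2
v = Q_pump / A_rod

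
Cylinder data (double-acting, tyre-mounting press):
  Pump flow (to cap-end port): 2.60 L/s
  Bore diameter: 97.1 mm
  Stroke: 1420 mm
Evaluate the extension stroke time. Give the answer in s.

Cap-side area A_cap = π/4 × (97.1 mm)² = 7405 mm^2
Swept volume V = A × L; t = V / Q = A·L / Q

t ≈ 4.04 s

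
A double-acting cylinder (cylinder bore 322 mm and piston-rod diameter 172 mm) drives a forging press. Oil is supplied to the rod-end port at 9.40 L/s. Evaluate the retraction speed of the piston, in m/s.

v ≈ 0.162 m/s

Rod-side annular area A_ann = π/4 × (322² − 172²) = 58200 mm^2
Flow into the rod-end port fills the annular volume.
v = Q / A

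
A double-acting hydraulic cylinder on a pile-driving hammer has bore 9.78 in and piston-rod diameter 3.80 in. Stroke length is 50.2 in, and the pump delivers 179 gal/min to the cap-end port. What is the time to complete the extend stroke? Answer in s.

t ≈ 5.47 s

Cap-side area A_cap = π/4 × (9.78 in)² = 75.12 in^2
Swept volume V = A × L; t = V / Q = A·L / Q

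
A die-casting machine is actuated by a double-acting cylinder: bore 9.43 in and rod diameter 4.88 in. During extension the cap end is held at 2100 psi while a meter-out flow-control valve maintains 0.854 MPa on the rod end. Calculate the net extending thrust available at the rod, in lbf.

F ≈ 1.40e5 lbf

Cap-side area A_cap = π/4 × (9.43 in)² = 69.84 in^2
Rod-side annular area A_ann = π/4 × (9.43² − 4.88²) = 51.14 in^2
Net thrust = P_cap·A_cap − P_rod·A_ann = 1.467e5 lbf − 6334 lbf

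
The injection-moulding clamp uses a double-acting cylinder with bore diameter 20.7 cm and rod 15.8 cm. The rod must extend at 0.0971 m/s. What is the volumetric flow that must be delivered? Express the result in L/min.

Q ≈ 196 L/min

Cap-side area A_cap = π/4 × (20.7 cm)² = 336.5 cm^2
Q = A × v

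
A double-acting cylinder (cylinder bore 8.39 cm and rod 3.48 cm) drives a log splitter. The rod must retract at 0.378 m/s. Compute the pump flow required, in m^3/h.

Q ≈ 6.23 m^3/h

Rod-side annular area A_ann = π/4 × (8.39² − 3.48²) = 45.77 cm^2
Q = A × v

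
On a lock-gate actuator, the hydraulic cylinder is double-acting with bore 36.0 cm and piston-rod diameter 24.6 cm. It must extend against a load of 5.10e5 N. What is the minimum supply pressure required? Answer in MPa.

Cap-side area A_cap = π/4 × (36.0 cm)² = 1018 cm^2
P = F / A = 5.10e5 N / A

P ≈ 5.01 MPa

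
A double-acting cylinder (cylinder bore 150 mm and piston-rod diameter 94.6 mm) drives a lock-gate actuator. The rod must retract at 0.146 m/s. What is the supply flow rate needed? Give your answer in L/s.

Q ≈ 1.55 L/s

Rod-side annular area A_ann = π/4 × (150² − 94.6²) = 10640 mm^2
Q = A × v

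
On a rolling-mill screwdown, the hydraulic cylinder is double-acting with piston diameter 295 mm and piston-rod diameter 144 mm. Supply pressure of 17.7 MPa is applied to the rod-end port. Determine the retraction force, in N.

F ≈ 9.22e5 N

Rod-side annular area A_ann = π/4 × (295² − 144²) = 52060 mm^2
On retraction the pressure acts on the annular area (bore minus rod).
F = P × A_ann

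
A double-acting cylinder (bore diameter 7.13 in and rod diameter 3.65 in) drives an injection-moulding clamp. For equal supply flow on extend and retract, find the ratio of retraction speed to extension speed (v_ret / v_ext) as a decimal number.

Cap-side area A_cap = π/4 × (7.13 in)² = 39.93 in^2
Rod-side annular area A_ann = π/4 × (7.13² − 3.65²) = 29.46 in^2
For equal Q, v ∝ 1/A, so v_ret/v_ext = A_cap/A_ann.

v_ret/v_ext ≈ 1.36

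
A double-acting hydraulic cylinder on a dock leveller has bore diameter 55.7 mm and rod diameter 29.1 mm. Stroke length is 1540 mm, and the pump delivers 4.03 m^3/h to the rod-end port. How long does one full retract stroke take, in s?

t ≈ 2.44 s

Rod-side annular area A_ann = π/4 × (55.7² − 29.1²) = 1772 mm^2
Swept volume V = A × L; t = V / Q = A·L / Q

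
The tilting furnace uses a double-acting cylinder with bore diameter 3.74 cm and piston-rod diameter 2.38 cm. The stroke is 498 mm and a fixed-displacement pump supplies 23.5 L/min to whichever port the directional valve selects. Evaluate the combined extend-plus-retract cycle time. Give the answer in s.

t ≈ 2.23 s

Cap-side area A_cap = π/4 × (3.74 cm)² = 10.99 cm^2
Rod-side annular area A_ann = π/4 × (3.74² − 2.38²) = 6.537 cm^2
t_ext = A_cap·L/Q = 1.397 s
t_ret = A_ann·L/Q = 0.8312 s
t_cycle = t_ext + t_ret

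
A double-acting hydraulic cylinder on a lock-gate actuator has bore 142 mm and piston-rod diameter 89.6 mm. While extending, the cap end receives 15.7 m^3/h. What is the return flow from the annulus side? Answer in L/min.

Cap-side area A_cap = π/4 × (142 mm)² = 15840 mm^2
Rod-side annular area A_ann = π/4 × (142² − 89.6²) = 9531 mm^2
Piston speed v = Q_in/A_cap; rod-end outflow Q_out = v × A_ann = Q_in × A_ann/A_cap.

Q_out ≈ 157 L/min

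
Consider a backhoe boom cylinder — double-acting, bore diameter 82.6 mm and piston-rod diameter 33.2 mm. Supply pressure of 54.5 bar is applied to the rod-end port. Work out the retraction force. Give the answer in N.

Rod-side annular area A_ann = π/4 × (82.6² − 33.2²) = 4493 mm^2
On retraction the pressure acts on the annular area (bore minus rod).
F = P × A_ann

F ≈ 24500 N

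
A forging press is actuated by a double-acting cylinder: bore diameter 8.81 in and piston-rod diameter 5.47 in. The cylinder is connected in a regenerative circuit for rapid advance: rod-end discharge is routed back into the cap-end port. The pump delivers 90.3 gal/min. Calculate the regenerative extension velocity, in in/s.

v ≈ 14.8 in/s

In regeneration the rod-end outflow joins the pump flow into the cap end, so the net volume the pump must supply per unit advance equals the rod cross-section area.
Rod cross-section A_rod = π/4 × (5.47 in)² = 23.50 in^2
v = Q_pump / A_rod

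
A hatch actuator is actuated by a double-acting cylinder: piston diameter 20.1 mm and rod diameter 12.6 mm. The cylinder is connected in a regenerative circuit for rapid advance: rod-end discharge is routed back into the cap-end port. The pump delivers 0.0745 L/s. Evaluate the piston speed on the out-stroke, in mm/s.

In regeneration the rod-end outflow joins the pump flow into the cap end, so the net volume the pump must supply per unit advance equals the rod cross-section area.
Rod cross-section A_rod = π/4 × (12.6 mm)² = 124.7 mm^2
v = Q_pump / A_rod

v ≈ 597 mm/s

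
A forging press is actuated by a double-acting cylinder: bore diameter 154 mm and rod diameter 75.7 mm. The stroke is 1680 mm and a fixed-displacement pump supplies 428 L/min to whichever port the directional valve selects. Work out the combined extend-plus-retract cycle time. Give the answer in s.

t ≈ 7.71 s

Cap-side area A_cap = π/4 × (154 mm)² = 18630 mm^2
Rod-side annular area A_ann = π/4 × (154² − 75.7²) = 14130 mm^2
t_ext = A_cap·L/Q = 4.387 s
t_ret = A_ann·L/Q = 3.327 s
t_cycle = t_ext + t_ret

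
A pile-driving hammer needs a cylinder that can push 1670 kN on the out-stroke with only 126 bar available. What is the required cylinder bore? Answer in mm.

Extension force acts on the full piston face: F = P × (π/4)D².
D = √(4F / (πP)) = √(4 × 1670 kN / (π × 126 bar))

D ≈ 411 mm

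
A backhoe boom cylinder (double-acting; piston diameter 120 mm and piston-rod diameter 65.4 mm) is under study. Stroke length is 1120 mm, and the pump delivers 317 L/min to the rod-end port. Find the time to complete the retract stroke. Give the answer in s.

t ≈ 1.69 s

Rod-side annular area A_ann = π/4 × (120² − 65.4²) = 7950 mm^2
Swept volume V = A × L; t = V / Q = A·L / Q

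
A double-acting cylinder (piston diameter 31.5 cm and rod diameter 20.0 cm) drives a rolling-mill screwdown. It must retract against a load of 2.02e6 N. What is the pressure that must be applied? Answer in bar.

Rod-side annular area A_ann = π/4 × (31.5² − 20.0²) = 465.2 cm^2
Retraction: pressure acts on the annular area.
P = F / A = 2.02e6 N / A

P ≈ 434 bar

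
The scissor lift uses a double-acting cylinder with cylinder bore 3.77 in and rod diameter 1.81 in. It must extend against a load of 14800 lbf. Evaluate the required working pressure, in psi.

P ≈ 1330 psi

Cap-side area A_cap = π/4 × (3.77 in)² = 11.16 in^2
P = F / A = 14800 lbf / A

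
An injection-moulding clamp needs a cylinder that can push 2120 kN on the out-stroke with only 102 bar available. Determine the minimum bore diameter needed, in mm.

Extension force acts on the full piston face: F = P × (π/4)D².
D = √(4F / (πP)) = √(4 × 2120 kN / (π × 102 bar))

D ≈ 514 mm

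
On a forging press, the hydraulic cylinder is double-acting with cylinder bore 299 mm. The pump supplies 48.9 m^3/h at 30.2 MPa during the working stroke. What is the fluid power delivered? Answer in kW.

Hydraulic power = P × Q

W ≈ 410 kW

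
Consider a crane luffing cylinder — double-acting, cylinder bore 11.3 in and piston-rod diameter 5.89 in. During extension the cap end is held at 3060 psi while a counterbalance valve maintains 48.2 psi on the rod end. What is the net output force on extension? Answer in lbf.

Cap-side area A_cap = π/4 × (11.3 in)² = 100.3 in^2
Rod-side annular area A_ann = π/4 × (11.3² − 5.89²) = 73.04 in^2
Net thrust = P_cap·A_cap − P_rod·A_ann = 3.069e5 lbf − 3521 lbf

F ≈ 3.03e5 lbf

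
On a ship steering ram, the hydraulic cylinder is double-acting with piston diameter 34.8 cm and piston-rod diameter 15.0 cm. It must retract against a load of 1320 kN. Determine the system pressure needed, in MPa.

Rod-side annular area A_ann = π/4 × (34.8² − 15.0²) = 774.4 cm^2
Retraction: pressure acts on the annular area.
P = F / A = 1320 kN / A

P ≈ 17.0 MPa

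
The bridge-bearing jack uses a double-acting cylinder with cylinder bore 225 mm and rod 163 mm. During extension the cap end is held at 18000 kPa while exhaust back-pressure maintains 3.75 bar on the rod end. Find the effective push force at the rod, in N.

F ≈ 7.09e5 N

Cap-side area A_cap = π/4 × (225 mm)² = 39760 mm^2
Rod-side annular area A_ann = π/4 × (225² − 163²) = 18890 mm^2
Net thrust = P_cap·A_cap − P_rod·A_ann = 7.157e5 N − 7085 N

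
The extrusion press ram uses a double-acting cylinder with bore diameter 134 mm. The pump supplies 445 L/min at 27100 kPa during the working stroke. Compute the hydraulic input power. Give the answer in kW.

W ≈ 201 kW

Hydraulic power = P × Q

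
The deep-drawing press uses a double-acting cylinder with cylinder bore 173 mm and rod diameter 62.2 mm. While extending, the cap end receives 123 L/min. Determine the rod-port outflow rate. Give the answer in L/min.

Cap-side area A_cap = π/4 × (173 mm)² = 23510 mm^2
Rod-side annular area A_ann = π/4 × (173² − 62.2²) = 20470 mm^2
Piston speed v = Q_in/A_cap; rod-end outflow Q_out = v × A_ann = Q_in × A_ann/A_cap.

Q_out ≈ 107 L/min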